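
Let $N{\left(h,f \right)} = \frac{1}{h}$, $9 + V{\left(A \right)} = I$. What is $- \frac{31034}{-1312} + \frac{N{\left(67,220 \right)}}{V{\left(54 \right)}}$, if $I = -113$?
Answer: $\frac{63417651}{2681072} \approx 23.654$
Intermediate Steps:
$V{\left(A \right)} = -122$ ($V{\left(A \right)} = -9 - 113 = -122$)
$- \frac{31034}{-1312} + \frac{N{\left(67,220 \right)}}{V{\left(54 \right)}} = - \frac{31034}{-1312} + \frac{1}{67 \left(-122\right)} = \left(-31034\right) \left(- \frac{1}{1312}\right) + \frac{1}{67} \left(- \frac{1}{122}\right) = \frac{15517}{656} - \frac{1}{8174} = \frac{63417651}{2681072}$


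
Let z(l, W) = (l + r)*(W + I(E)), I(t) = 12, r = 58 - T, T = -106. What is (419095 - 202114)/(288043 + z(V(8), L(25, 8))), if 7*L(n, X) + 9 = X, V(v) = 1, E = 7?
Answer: 1518867/2029996 ≈ 0.74821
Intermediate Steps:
L(n, X) = -9/7 + X/7
r = 164 (r = 58 - 1*(-106) = 58 + 106 = 164)
z(l, W) = (12 + W)*(164 + l) (z(l, W) = (l + 164)*(W + 12) = (164 + l)*(12 + W) = (12 + W)*(164 + l))
(419095 - 202114)/(288043 + z(V(8), L(25, 8))) = (419095 - 202114)/(288043 + (1968 + 12*1 + 164*(-9/7 + (⅐)*8) + (-9/7 + (⅐)*8)*1)) = 216981/(288043 + (1968 + 12 + 164*(-9/7 + 8/7) + (-9/7 + 8/7)*1)) = 216981/(288043 + (1968 + 12 + 164*(-⅐) - ⅐*1)) = 216981/(288043 + (1968 + 12 - 164/7 - ⅐)) = 216981/(288043 + 13695/7) = 216981/(2029996/7) = 216981*(7/2029996) = 1518867/2029996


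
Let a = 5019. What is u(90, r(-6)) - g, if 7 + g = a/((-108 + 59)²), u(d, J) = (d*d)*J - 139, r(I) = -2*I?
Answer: 33293607/343 ≈ 97066.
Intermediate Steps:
u(d, J) = -139 + J*d² (u(d, J) = d²*J - 139 = J*d² - 139 = -139 + J*d²)
g = -1684/343 (g = -7 + 5019/((-108 + 59)²) = -7 + 5019/((-49)²) = -7 + 5019/2401 = -7 + 5019*(1/2401) = -7 + 717/343 = -1684/343 ≈ -4.9096)
u(90, r(-6)) - g = (-139 - 2*(-6)*90²) - 1*(-1684/343) = (-139 + 12*8100) + 1684/343 = (-139 + 97200) + 1684/343 = 97061 + 1684/343 = 33293607/343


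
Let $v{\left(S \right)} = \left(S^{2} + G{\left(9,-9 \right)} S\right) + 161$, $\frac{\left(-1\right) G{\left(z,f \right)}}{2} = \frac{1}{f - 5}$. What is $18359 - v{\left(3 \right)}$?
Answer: $\frac{127320}{7} \approx 18189.0$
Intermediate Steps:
$G{\left(z,f \right)} = - \frac{2}{-5 + f}$ ($G{\left(z,f \right)} = - \frac{2}{f - 5} = - \frac{2}{-5 + f}$)
$v{\left(S \right)} = 161 + S^{2} + \frac{S}{7}$ ($v{\left(S \right)} = \left(S^{2} + - \frac{2}{-5 - 9} S\right) + 161 = \left(S^{2} + - \frac{2}{-14} S\right) + 161 = \left(S^{2} + \left(-2\right) \left(- \frac{1}{14}\right) S\right) + 161 = \left(S^{2} + \frac{S}{7}\right) + 161 = 161 + S^{2} + \frac{S}{7}$)
$18359 - v{\left(3 \right)} = 18359 - \left(161 + 3^{2} + \frac{1}{7} \cdot 3\right) = 18359 - \left(161 + 9 + \frac{3}{7}\right) = 18359 - \frac{1193}{7} = \frac{127320}{7}$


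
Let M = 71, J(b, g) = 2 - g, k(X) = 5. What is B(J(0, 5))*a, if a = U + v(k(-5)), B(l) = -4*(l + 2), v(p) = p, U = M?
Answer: 304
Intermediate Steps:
U = 71
B(l) = -8 - 4*l (B(l) = -4*(2 + l) = -8 - 4*l)
a = 76 (a = 71 + 5 = 76)
B(J(0, 5))*a = (-8 - 4*(2 - 1*5))*76 = (-8 - 4*(2 - 5))*76 = (-8 - 4*(-3))*76 = (-8 + 12)*76 = 4*76 = 304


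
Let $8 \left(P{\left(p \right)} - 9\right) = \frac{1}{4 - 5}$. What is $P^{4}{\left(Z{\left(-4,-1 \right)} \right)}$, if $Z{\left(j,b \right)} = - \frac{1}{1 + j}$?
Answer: $\frac{25411681}{4096} \approx 6204.0$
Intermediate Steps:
$P{\left(p \right)} = \frac{71}{8}$ ($P{\left(p \right)} = 9 + \frac{1}{8 \left(4 - 5\right)} = 9 + \frac{1}{8 \left(-1\right)} = 9 + \frac{1}{8} \left(-1\right) = 9 - \frac{1}{8} = \frac{71}{8}$)
$P^{4}{\left(Z{\left(-4,-1 \right)} \right)} = \left(\frac{71}{8}\right)^{4} = \frac{25411681}{4096}$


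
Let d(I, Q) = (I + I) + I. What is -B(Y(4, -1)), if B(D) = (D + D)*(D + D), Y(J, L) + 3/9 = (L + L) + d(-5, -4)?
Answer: -10816/9 ≈ -1201.8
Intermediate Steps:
d(I, Q) = 3*I (d(I, Q) = 2*I + I = 3*I)
Y(J, L) = -46/3 + 2*L (Y(J, L) = -⅓ + ((L + L) + 3*(-5)) = -⅓ + (2*L - 15) = -⅓ + (-15 + 2*L) = -46/3 + 2*L)
B(D) = 4*D² (B(D) = (2*D)*(2*D) = 4*D²)
-B(Y(4, -1)) = -4*(-46/3 + 2*(-1))² = -4*(-46/3 - 2)² = -4*(-52/3)² = -4*2704/9 = -1*10816/9 = -10816/9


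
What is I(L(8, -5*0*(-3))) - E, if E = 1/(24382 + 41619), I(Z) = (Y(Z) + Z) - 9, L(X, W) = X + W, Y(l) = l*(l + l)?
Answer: 8382126/66001 ≈ 127.00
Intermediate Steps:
Y(l) = 2*l² (Y(l) = l*(2*l) = 2*l²)
L(X, W) = W + X
I(Z) = -9 + Z + 2*Z² (I(Z) = (2*Z² + Z) - 9 = (Z + 2*Z²) - 9 = -9 + Z + 2*Z²)
E = 1/66001 ≈ 1.5151e-5
I(L(8, -5*0*(-3))) - E = (-9 + (-5*0*(-3) + 8) + 2*(-5*0*(-3) + 8)²) - 1*1/66001 = (-9 + (0*(-3) + 8) + 2*(0*(-3) + 8)²) - 1/66001 = (-9 + (0 + 8) + 2*(0 + 8)²) - 1/66001 = (-9 + 8 + 2*8²) - 1/66001 = (-9 + 8 + 2*64) - 1/66001 = (-9 + 8 + 128) - 1/66001 = 127 - 1/66001 = 8382126/66001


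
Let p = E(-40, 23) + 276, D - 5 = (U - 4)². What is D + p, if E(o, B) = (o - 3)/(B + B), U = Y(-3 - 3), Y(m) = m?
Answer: 17483/46 ≈ 380.07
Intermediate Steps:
U = -6 (U = -3 - 3 = -6)
E(o, B) = (-3 + o)/(2*B) (E(o, B) = (-3 + o)/((2*B)) = (-3 + o)*(1/(2*B)) = (-3 + o)/(2*B))
D = 105 (D = 5 + (-6 - 4)² = 5 + (-10)² = 5 + 100 = 105)
p = 12653/46 (p = (½)*(-3 - 40)/23 + 276 = (½)*(1/23)*(-43) + 276 = -43/46 + 276 = 12653/46 ≈ 275.07)
D + p = 105 + 12653/46 = 17483/46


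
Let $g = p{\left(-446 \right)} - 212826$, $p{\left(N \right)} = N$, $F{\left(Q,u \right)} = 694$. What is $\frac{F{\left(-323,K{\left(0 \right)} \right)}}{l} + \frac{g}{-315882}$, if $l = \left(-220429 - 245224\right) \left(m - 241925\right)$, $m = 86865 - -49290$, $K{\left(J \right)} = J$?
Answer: $\frac{375146353171301}{555637767073515} \approx 0.67516$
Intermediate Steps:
$m = 136155$ ($m = 86865 + 49290 = 136155$)
$l = 49252117810$ ($l = \left(-220429 - 245224\right) \left(136155 - 241925\right) = \left(-465653\right) \left(-105770\right) = 49252117810$)
$g = -213272$ ($g = -446 - 212826 = -213272$)
$\frac{F{\left(-323,K{\left(0 \right)} \right)}}{l} + \frac{g}{-315882} = \frac{694}{49252117810} - \frac{213272}{-315882} = 694 \cdot \frac{1}{49252117810} - - \frac{106636}{157941} = \frac{347}{24626058905} + \frac{106636}{157941} = \frac{375146353171301}{555637767073515}$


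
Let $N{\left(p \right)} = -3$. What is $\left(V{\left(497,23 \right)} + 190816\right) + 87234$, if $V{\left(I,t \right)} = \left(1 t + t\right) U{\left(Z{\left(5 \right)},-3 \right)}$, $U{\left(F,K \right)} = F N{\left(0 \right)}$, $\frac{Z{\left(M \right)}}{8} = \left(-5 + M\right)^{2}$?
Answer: $278050$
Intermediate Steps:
$Z{\left(M \right)} = 8 \left(-5 + M\right)^{2}$
$U{\left(F,K \right)} = - 3 F$ ($U{\left(F,K \right)} = F \left(-3\right) = - 3 F$)
$V{\left(I,t \right)} = 0$ ($V{\left(I,t \right)} = \left(1 t + t\right) \left(- 3 \cdot 8 \left(-5 + 5\right)^{2}\right) = \left(t + t\right) \left(- 3 \cdot 8 \cdot 0^{2}\right) = 2 t \left(- 3 \cdot 8 \cdot 0\right) = 2 t \left(\left(-3\right) 0\right) = 2 t 0 = 0$)
$\left(V{\left(497,23 \right)} + 190816\right) + 87234 = \left(0 + 190816\right) + 87234 = 190816 + 87234 = 278050$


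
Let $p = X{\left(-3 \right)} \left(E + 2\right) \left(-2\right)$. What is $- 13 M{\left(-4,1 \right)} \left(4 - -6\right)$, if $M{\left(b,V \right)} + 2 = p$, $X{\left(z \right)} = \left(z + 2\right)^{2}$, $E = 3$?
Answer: $1560$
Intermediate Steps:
$X{\left(z \right)} = \left(2 + z\right)^{2}$
$p = -10$ ($p = \left(2 - 3\right)^{2} \left(3 + 2\right) \left(-2\right) = \left(-1\right)^{2} \cdot 5 \left(-2\right) = 1 \left(-10\right) = -10$)
$M{\left(b,V \right)} = -12$ ($M{\left(b,V \right)} = -2 - 10 = -12$)
$- 13 M{\left(-4,1 \right)} \left(4 - -6\right) = \left(-13\right) \left(-12\right) \left(4 - -6\right) = 156 \left(4 + 6\right) = 156 \cdot 10 = 1560$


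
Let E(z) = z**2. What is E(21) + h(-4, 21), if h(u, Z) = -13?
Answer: 428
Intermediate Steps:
E(21) + h(-4, 21) = 21**2 - 13 = 441 - 13 = 428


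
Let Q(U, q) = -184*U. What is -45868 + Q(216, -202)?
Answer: -85612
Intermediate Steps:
-45868 + Q(216, -202) = -45868 - 184*216 = -45868 - 39744 = -85612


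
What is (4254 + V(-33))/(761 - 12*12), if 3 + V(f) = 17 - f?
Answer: 4301/617 ≈ 6.9708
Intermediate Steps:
V(f) = 14 - f (V(f) = -3 + (17 - f) = 14 - f)
(4254 + V(-33))/(761 - 12*12) = (4254 + (14 - 1*(-33)))/(761 - 12*12) = (4254 + (14 + 33))/(761 - 144) = (4254 + 47)/617 = 4301*(1/617) = 4301/617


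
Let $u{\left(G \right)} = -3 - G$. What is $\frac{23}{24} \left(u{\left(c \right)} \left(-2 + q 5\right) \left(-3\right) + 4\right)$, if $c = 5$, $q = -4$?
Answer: $- \frac{3013}{6} \approx -502.17$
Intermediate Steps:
$\frac{23}{24} \left(u{\left(c \right)} \left(-2 + q 5\right) \left(-3\right) + 4\right) = \frac{23}{24} \left(\left(-3 - 5\right) \left(-2 - 20\right) \left(-3\right) + 4\right) = 23 \cdot \frac{1}{24} \left(\left(-3 - 5\right) \left(-2 - 20\right) \left(-3\right) + 4\right) = \frac{23 \left(\left(-8\right) \left(-22\right) \left(-3\right) + 4\right)}{24} = \frac{23 \left(176 \left(-3\right) + 4\right)}{24} = \frac{23 \left(-528 + 4\right)}{24} = \frac{23}{24} \left(-524\right) = - \frac{3013}{6}$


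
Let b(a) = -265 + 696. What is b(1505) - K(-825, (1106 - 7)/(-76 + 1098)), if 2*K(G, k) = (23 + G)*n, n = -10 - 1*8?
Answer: -6787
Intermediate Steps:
n = -18 (n = -10 - 8 = -18)
b(a) = 431
K(G, k) = -207 - 9*G (K(G, k) = ((23 + G)*(-18))/2 = (-414 - 18*G)/2 = -207 - 9*G)
b(1505) - K(-825, (1106 - 7)/(-76 + 1098)) = 431 - (-207 - 9*(-825)) = 431 - (-207 + 7425) = 431 - 1*7218 = 431 - 7218 = -6787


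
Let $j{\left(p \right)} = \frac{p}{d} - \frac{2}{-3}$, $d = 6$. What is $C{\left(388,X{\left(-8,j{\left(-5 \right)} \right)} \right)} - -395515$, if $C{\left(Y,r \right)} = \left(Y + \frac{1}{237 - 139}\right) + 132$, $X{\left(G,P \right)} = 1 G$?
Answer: $\frac{38811431}{98} \approx 3.9604 \cdot 10^{5}$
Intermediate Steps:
$j{\left(p \right)} = \frac{2}{3} + \frac{p}{6}$ ($j{\left(p \right)} = \frac{p}{6} - \frac{2}{-3} = p \frac{1}{6} - - \frac{2}{3} = \frac{p}{6} + \frac{2}{3} = \frac{2}{3} + \frac{p}{6}$)
$X{\left(G,P \right)} = G$
$C{\left(Y,r \right)} = \frac{12937}{98} + Y$ ($C{\left(Y,r \right)} = \left(Y + \frac{1}{98}\right) + 132 = \left(\frac{1}{98} + Y\right) + 132 = \frac{12937}{98} + Y$)
$C{\left(388,X{\left(-8,j{\left(-5 \right)} \right)} \right)} - -395515 = \left(\frac{12937}{98} + 388\right) - -395515 = \frac{50961}{98} + 395515 = \frac{38811431}{98}$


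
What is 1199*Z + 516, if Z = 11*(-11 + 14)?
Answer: 40083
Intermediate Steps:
Z = 33 (Z = 11*3 = 33)
1199*Z + 516 = 1199*33 + 516 = 39567 + 516 = 40083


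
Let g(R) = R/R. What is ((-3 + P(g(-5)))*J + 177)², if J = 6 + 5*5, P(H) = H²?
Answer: 13225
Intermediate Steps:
g(R) = 1
J = 31 (J = 6 + 25 = 31)
((-3 + P(g(-5)))*J + 177)² = ((-3 + 1²)*31 + 177)² = ((-3 + 1)*31 + 177)² = (-2*31 + 177)² = (-62 + 177)² = 115² = 13225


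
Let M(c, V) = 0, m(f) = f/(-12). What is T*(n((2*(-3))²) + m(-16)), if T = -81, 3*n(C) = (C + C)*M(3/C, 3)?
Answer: -108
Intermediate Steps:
m(f) = -f/12 (m(f) = f*(-1/12) = -f/12)
n(C) = 0 (n(C) = ((C + C)*0)/3 = ((2*C)*0)/3 = (⅓)*0 = 0)
T*(n((2*(-3))²) + m(-16)) = -81*(0 - 1/12*(-16)) = -81*(0 + 4/3) = -81*4/3 = -108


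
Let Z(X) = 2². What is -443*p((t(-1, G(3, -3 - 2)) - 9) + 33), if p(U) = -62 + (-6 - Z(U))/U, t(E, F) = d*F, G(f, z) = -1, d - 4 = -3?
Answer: 636148/23 ≈ 27659.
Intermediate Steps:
d = 1 (d = 4 - 3 = 1)
Z(X) = 4
t(E, F) = F (t(E, F) = 1*F = F)
p(U) = -62 - 10/U (p(U) = -62 + (-6 - 1*4)/U = -62 + (-6 - 4)/U = -62 - 10/U)
-443*p((t(-1, G(3, -3 - 2)) - 9) + 33) = -443*(-62 - 10/((-1 - 9) + 33)) = -443*(-62 - 10/(-10 + 33)) = -443*(-62 - 10/23) = -443*(-1436/23) = 636148/23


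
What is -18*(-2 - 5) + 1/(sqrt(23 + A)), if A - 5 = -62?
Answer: 126 - I*sqrt(34)/34 ≈ 126.0 - 0.1715*I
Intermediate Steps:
A = -57 (A = 5 - 62 = -57)
-18*(-2 - 5) + 1/(sqrt(23 + A)) = -18*(-2 - 5) + 1/(sqrt(23 - 57)) = -(-126) + 1/(sqrt(-34)) = -18*(-7) + 1/(I*sqrt(34)) = 126 - I*sqrt(34)/34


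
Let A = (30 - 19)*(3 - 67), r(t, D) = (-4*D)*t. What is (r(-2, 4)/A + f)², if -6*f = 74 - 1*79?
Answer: 676/1089 ≈ 0.62075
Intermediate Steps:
r(t, D) = -4*D*t
A = -704 (A = 11*(-64) = -704)
f = ⅚ (f = -(74 - 1*79)/6 = -(74 - 79)/6 = -⅙*(-5) = ⅚ ≈ 0.83333)
(r(-2, 4)/A + f)² = (-4*4*(-2)/(-704) + ⅚)² = (32*(-1/704) + ⅚)² = (-1/22 + ⅚)² = (26/33)² = 676/1089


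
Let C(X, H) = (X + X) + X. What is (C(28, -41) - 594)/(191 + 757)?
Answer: -85/158 ≈ -0.53797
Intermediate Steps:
C(X, H) = 3*X (C(X, H) = 2*X + X = 3*X)
(C(28, -41) - 594)/(191 + 757) = (3*28 - 594)/(191 + 757) = (84 - 594)/948 = -510*1/948 = -85/158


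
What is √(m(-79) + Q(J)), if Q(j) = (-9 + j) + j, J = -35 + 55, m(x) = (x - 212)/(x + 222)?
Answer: √592306/143 ≈ 5.3819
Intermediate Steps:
m(x) = (-212 + x)/(222 + x)
J = 20
Q(j) = -9 + 2*j
√(m(-79) + Q(J)) = √((-212 - 79)/(222 - 79) + (-9 + 2*20)) = √(-291/143 + (-9 + 40)) = √((1/143)*(-291) + 31) = √(-291/143 + 31) = √(4142/143) = √592306/143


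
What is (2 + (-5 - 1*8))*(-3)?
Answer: 33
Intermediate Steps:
(2 + (-5 - 1*8))*(-3) = (2 + (-5 - 8))*(-3) = (2 - 13)*(-3) = -11*(-3) = 33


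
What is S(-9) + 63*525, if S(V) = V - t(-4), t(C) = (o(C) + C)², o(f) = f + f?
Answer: 32922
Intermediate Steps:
o(f) = 2*f
t(C) = 9*C² (t(C) = (2*C + C)² = (3*C)² = 9*C²)
S(V) = -144 + V (S(V) = V - 9*(-4)² = V - 9*16 = V - 1*144 = V - 144 = -144 + V)
S(-9) + 63*525 = (-144 - 9) + 63*525 = -153 + 33075 = 32922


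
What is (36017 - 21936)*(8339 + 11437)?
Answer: 278465856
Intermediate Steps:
(36017 - 21936)*(8339 + 11437) = 14081*19776 = 278465856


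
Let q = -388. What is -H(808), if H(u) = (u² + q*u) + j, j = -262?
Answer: -339098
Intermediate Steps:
H(u) = -262 + u² - 388*u (H(u) = (u² - 388*u) - 262 = -262 + u² - 388*u)
-H(808) = -(-262 + 808² - 388*808) = -(-262 + 652864 - 313504) = -1*339098 = -339098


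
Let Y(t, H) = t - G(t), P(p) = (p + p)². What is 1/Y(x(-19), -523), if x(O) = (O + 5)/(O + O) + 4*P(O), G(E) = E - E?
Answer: 19/109751 ≈ 0.00017312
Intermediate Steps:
G(E) = 0
P(p) = 4*p² (P(p) = (2*p)² = 4*p²)
x(O) = 16*O² + (5 + O)/(2*O) (x(O) = (O + 5)/(O + O) + 4*(4*O²) = (5 + O)/((2*O)) + 16*O² = (5 + O)*(1/(2*O)) + 16*O² = (5 + O)/(2*O) + 16*O² = 16*O² + (5 + O)/(2*O))
Y(t, H) = t (Y(t, H) = t - 1*0 = t + 0 = t)
1/Y(x(-19), -523) = 1/((½)*(5 - 19 + 32*(-19)³)/(-19)) = 1/((½)*(-1/19)*(5 - 19 + 32*(-6859))) = 1/((½)*(-1/19)*(5 - 19 - 219488)) = 1/((½)*(-1/19)*(-219502)) = 1/(109751/19) = 19/109751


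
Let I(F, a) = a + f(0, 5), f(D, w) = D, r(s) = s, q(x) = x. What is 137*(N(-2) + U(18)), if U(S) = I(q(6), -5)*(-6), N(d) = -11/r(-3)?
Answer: 13837/3 ≈ 4612.3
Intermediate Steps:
N(d) = 11/3 (N(d) = -11/(-3) = -11*(-⅓) = 11/3)
I(F, a) = a (I(F, a) = a + 0 = a)
U(S) = 30 (U(S) = -5*(-6) = 30)
137*(N(-2) + U(18)) = 137*(11/3 + 30) = 137*(101/3) = 13837/3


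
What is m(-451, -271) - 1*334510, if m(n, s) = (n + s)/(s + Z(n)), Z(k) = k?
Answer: -334509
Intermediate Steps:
m(n, s) = 1 (m(n, s) = (n + s)/(s + n) = (n + s)/(n + s) = 1)
m(-451, -271) - 1*334510 = 1 - 1*334510 = 1 - 334510 = -334509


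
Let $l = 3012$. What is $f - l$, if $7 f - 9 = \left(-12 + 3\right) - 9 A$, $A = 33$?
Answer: $- \frac{21381}{7} \approx -3054.4$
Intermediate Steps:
$f = - \frac{297}{7}$ ($f = \frac{9}{7} + \frac{\left(-12 + 3\right) - 297}{7} = \frac{9}{7} + \frac{-9 - 297}{7} = \frac{9}{7} + \frac{1}{7} \left(-306\right) = \frac{9}{7} - \frac{306}{7} = - \frac{297}{7} \approx -42.429$)
$f - l = - \frac{297}{7} - 3012 = - \frac{21381}{7}$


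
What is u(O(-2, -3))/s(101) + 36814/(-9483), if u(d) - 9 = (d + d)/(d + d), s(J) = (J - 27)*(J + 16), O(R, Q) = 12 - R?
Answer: -53106797/13683969 ≈ -3.8810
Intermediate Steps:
s(J) = (-27 + J)*(16 + J)
u(d) = 10 (u(d) = 9 + (d + d)/(d + d) = 9 + (2*d)/((2*d)) = 9 + (2*d)*(1/(2*d)) = 9 + 1 = 10)
u(O(-2, -3))/s(101) + 36814/(-9483) = 10/(-432 + 101² - 11*101) + 36814/(-9483) = 10/(-432 + 10201 - 1111) + 36814*(-1/9483) = 10/8658 - 36814/9483 = 10*(1/8658) - 36814/9483 = 5/4329 - 36814/9483 = -53106797/13683969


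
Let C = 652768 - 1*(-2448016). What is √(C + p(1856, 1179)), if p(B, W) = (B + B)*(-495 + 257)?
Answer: 4*√138583 ≈ 1489.1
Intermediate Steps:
C = 3100784 (C = 652768 + 2448016 = 3100784)
p(B, W) = -476*B (p(B, W) = (2*B)*(-238) = -476*B)
√(C + p(1856, 1179)) = √(3100784 - 476*1856) = √(3100784 - 883456) = √2217328 = 4*√138583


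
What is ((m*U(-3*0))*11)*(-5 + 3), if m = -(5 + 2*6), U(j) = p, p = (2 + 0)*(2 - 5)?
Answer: -2244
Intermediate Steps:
p = -6 (p = 2*(-3) = -6)
U(j) = -6
m = -17 (m = -(5 + 12) = -1*17 = -17)
((m*U(-3*0))*11)*(-5 + 3) = (-17*(-6)*11)*(-5 + 3) = (102*11)*(-2) = 1122*(-2) = -2244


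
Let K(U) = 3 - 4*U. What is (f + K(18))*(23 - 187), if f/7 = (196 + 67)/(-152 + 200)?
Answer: 60311/12 ≈ 5025.9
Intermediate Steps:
f = 1841/48 (f = 7*((196 + 67)/(-152 + 200)) = 7*(263/48) = 1841/48 ≈ 38.354)
(f + K(18))*(23 - 187) = (1841/48 + (3 - 4*18))*(23 - 187) = (1841/48 + (3 - 72))*(-164) = (1841/48 - 69)*(-164) = -1471/48*(-164) = 60311/12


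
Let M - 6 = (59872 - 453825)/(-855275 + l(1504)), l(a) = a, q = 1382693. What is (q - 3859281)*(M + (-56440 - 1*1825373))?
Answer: 3978965160732087472/853771 ≈ 4.6605e+12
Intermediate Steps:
M = 5516579/853771 (M = 6 + (59872 - 453825)/(-855275 + 1504) = 6 - 393953/(-853771) = 6 - 393953*(-1/853771) = 6 + 393953/853771 = 5516579/853771 ≈ 6.4614)
(q - 3859281)*(M + (-56440 - 1*1825373)) = (1382693 - 3859281)*(5516579/853771 + (-56440 - 1*1825373)) = -2476588*(5516579/853771 + (-56440 - 1825373)) = -2476588*(5516579/853771 - 1881813) = -2476588*(-1606631850244/853771) = 3978965160732087472/853771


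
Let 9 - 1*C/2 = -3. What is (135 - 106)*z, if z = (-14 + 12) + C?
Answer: 638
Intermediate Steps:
C = 24 (C = 18 - 2*(-3) = 18 + 6 = 24)
z = 22 (z = (-14 + 12) + 24 = -2 + 24 = 22)
(135 - 106)*z = (135 - 106)*22 = 29*22 = 638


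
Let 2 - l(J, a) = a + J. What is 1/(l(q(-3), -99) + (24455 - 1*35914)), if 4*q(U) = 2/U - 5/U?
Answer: -4/45433 ≈ -8.8042e-5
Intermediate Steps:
q(U) = -3/(4*U) (q(U) = (2/U - 5/U)/4 = (-3/U)/4 = -3/(4*U))
l(J, a) = 2 - J - a (l(J, a) = 2 - (a + J) = 2 - (J + a) = 2 + (-J - a) = 2 - J - a)
1/(l(q(-3), -99) + (24455 - 1*35914)) = 1/((2 - (-3)/(4*(-3)) - 1*(-99)) + (24455 - 1*35914)) = 1/((2 - (-3)*(-1)/(4*3) + 99) + (24455 - 35914)) = 1/((2 - 1*¼ + 99) - 11459) = 1/((2 - ¼ + 99) - 11459) = 1/(403/4 - 11459) = 1/(-45433/4) = -4/45433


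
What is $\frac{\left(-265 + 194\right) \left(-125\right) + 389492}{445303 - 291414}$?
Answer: $\frac{398367}{153889} \approx 2.5887$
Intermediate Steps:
$\frac{\left(-265 + 194\right) \left(-125\right) + 389492}{445303 - 291414} = \frac{\left(-71\right) \left(-125\right) + 389492}{153889} = \left(8875 + 389492\right) \frac{1}{153889} = 398367 \cdot \frac{1}{153889} = \frac{398367}{153889}$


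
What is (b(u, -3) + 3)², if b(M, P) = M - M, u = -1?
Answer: 9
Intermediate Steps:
b(M, P) = 0
(b(u, -3) + 3)² = (0 + 3)² = 3² = 9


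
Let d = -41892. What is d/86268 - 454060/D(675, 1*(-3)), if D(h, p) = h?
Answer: -653318753/970515 ≈ -673.17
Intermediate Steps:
d/86268 - 454060/D(675, 1*(-3)) = -41892/86268 - 454060/675 = -41892*1/86268 - 454060*1/675 = -3491/7189 - 90812/135 = -653318753/970515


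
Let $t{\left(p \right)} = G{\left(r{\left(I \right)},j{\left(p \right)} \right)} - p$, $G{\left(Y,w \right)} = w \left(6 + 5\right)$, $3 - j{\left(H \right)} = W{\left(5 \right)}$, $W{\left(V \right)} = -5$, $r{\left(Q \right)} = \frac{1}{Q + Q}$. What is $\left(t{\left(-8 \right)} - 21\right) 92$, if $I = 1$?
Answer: $6900$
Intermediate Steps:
$r{\left(Q \right)} = \frac{1}{2 Q}$
$j{\left(H \right)} = 8$ ($j{\left(H \right)} = 3 - -5 = 3 + 5 = 8$)
$G{\left(Y,w \right)} = 11 w$ ($G{\left(Y,w \right)} = w 11 = 11 w$)
$t{\left(p \right)} = 88 - p$ ($t{\left(p \right)} = 11 \cdot 8 - p = 88 - p$)
$\left(t{\left(-8 \right)} - 21\right) 92 = \left(\left(88 - -8\right) - 21\right) 92 = \left(\left(88 + 8\right) - 21\right) 92 = \left(96 - 21\right) 92 = 75 \cdot 92 = 6900$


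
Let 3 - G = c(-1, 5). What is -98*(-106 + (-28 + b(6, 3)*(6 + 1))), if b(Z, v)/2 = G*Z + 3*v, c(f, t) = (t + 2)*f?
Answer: -81536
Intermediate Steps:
c(f, t) = f*(2 + t) (c(f, t) = (2 + t)*f = f*(2 + t))
G = 10 (G = 3 - (-1)*(2 + 5) = 3 - (-1)*7 = 3 - 1*(-7) = 3 + 7 = 10)
b(Z, v) = 6*v + 20*Z (b(Z, v) = 2*(10*Z + 3*v) = 2*(3*v + 10*Z) = 6*v + 20*Z)
-98*(-106 + (-28 + b(6, 3)*(6 + 1))) = -98*(-106 + (-28 + (6*3 + 20*6)*(6 + 1))) = -98*(-106 + (-28 + (18 + 120)*7)) = -98*(-106 + (-28 + 138*7)) = -98*(-106 + (-28 + 966)) = -98*(-106 + 938) = -98*832 = -81536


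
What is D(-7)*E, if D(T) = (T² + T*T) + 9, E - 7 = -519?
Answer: -54784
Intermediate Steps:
E = -512 (E = 7 - 519 = -512)
D(T) = 9 + 2*T² (D(T) = (T² + T²) + 9 = 2*T² + 9 = 9 + 2*T²)
D(-7)*E = (9 + 2*(-7)²)*(-512) = (9 + 2*49)*(-512) = (9 + 98)*(-512) = 107*(-512) = -54784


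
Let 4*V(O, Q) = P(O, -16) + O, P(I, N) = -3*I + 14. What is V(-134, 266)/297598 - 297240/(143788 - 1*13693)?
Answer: -1684740149/737447844 ≈ -2.2846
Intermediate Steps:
P(I, N) = 14 - 3*I
V(O, Q) = 7/2 - O/2 (V(O, Q) = ((14 - 3*O) + O)/4 = (14 - 2*O)/4 = 7/2 - O/2)
V(-134, 266)/297598 - 297240/(143788 - 1*13693) = (7/2 - 1/2*(-134))/297598 - 297240/(143788 - 1*13693) = (7/2 + 67)*(1/297598) - 297240/(143788 - 13693) = (141/2)*(1/297598) - 297240/130095 = 141/595196 - 297240*1/130095 = 141/595196 - 19816/8673 = -1684740149/737447844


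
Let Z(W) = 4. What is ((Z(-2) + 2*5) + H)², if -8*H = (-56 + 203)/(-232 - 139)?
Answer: 35485849/179776 ≈ 197.39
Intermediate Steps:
H = 21/424 (H = -(-56 + 203)/(8*(-232 - 139)) = -147/(8*(-371)) = -147*(-1)/(8*371) = -⅛*(-21/53) = 21/424 ≈ 0.049528)
((Z(-2) + 2*5) + H)² = ((4 + 2*5) + 21/424)² = ((4 + 10) + 21/424)² = (14 + 21/424)² = (5957/424)² = 35485849/179776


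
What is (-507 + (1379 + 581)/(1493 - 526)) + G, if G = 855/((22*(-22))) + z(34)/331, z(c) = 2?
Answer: -78501784815/154917268 ≈ -506.73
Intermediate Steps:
G = -282037/160204 (G = 855/((22*(-22))) + 2/331 = 855/(-484) + 2*(1/331) = 855*(-1/484) + 2/331 = -855/484 + 2/331 = -282037/160204 ≈ -1.7605)
(-507 + (1379 + 581)/(1493 - 526)) + G = (-507 + (1379 + 581)/(1493 - 526)) - 282037/160204 = (-507 + 1960/967) - 282037/160204 = -488309/967 - 282037/160204 = -78501784815/154917268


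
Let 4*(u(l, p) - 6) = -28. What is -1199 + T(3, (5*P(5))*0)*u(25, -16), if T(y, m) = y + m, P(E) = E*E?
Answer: -1202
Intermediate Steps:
P(E) = E**2
u(l, p) = -1 (u(l, p) = 6 + (1/4)*(-28) = 6 - 7 = -1)
T(y, m) = m + y
-1199 + T(3, (5*P(5))*0)*u(25, -16) = -1199 + ((5*5**2)*0 + 3)*(-1) = -1199 + ((5*25)*0 + 3)*(-1) = -1199 + (125*0 + 3)*(-1) = -1199 + (0 + 3)*(-1) = -1199 + 3*(-1) = -1199 - 3 = -1202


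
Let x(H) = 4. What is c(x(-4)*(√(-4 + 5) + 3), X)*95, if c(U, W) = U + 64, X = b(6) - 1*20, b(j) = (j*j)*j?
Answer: 7600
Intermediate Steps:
b(j) = j³ (b(j) = j²*j = j³)
X = 196 (X = 6³ - 1*20 = 216 - 20 = 196)
c(U, W) = 64 + U
c(x(-4)*(√(-4 + 5) + 3), X)*95 = (64 + 4*(√(-4 + 5) + 3))*95 = (64 + 4*(√1 + 3))*95 = (64 + 4*(1 + 3))*95 = (64 + 4*4)*95 = (64 + 16)*95 = 80*95 = 7600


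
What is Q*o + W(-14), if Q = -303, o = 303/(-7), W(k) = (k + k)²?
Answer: 97297/7 ≈ 13900.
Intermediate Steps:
W(k) = 4*k² (W(k) = (2*k)² = 4*k²)
o = -303/7 (o = 303*(-⅐) = -303/7 ≈ -43.286)
Q*o + W(-14) = -303*(-303/7) + 4*(-14)² = 91809/7 + 4*196 = 91809/7 + 784 = 97297/7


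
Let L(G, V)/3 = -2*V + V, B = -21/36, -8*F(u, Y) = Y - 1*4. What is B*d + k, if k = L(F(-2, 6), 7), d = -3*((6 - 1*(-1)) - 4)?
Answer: -63/4 ≈ -15.750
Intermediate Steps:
F(u, Y) = 1/2 - Y/8 (F(u, Y) = -(Y - 1*4)/8 = -(Y - 4)/8 = -(-4 + Y)/8 = 1/2 - Y/8)
B = -7/12 (B = -21*1/36 = -7/12 ≈ -0.58333)
L(G, V) = -3*V (L(G, V) = 3*(-2*V + V) = 3*(-V) = -3*V)
d = -9 (d = -3*((6 + 1) - 4) = -3*(7 - 4) = -3*3 = -9)
k = -21 (k = -3*7 = -21)
B*d + k = -7/12*(-9) - 21 = 21/4 - 21 = -63/4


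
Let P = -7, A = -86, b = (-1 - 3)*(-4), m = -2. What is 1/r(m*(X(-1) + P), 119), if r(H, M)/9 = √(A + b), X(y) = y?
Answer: -I*√70/630 ≈ -0.01328*I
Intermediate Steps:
b = 16 (b = -4*(-4) = 16)
r(H, M) = 9*I*√70 (r(H, M) = 9*√(-86 + 16) = 9*√(-70) = 9*(I*√70) = 9*I*√70)
1/r(m*(X(-1) + P), 119) = 1/(9*I*√70) = -I*√70/630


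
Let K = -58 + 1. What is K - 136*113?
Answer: -15425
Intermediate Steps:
K = -57
K - 136*113 = -57 - 136*113 = -57 - 15368 = -15425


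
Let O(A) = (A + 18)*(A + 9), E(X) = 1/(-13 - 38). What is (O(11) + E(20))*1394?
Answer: 2425478/3 ≈ 8.0849e+5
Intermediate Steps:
E(X) = -1/51 (E(X) = 1/(-51) = -1/51)
O(A) = (9 + A)*(18 + A) (O(A) = (18 + A)*(9 + A) = (9 + A)*(18 + A))
(O(11) + E(20))*1394 = ((162 + 11² + 27*11) - 1/51)*1394 = ((162 + 121 + 297) - 1/51)*1394 = (580 - 1/51)*1394 = (29579/51)*1394 = 2425478/3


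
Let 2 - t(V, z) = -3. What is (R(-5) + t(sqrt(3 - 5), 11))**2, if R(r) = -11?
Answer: 36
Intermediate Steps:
t(V, z) = 5 (t(V, z) = 2 - 1*(-3) = 2 + 3 = 5)
(R(-5) + t(sqrt(3 - 5), 11))**2 = (-11 + 5)**2 = (-6)**2 = 36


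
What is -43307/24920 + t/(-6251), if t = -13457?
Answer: 9233769/22253560 ≈ 0.41493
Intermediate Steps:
-43307/24920 + t/(-6251) = -43307/24920 - 13457/(-6251) = -43307*1/24920 - 13457*(-1/6251) = -43307/24920 + 13457/6251 = 9233769/22253560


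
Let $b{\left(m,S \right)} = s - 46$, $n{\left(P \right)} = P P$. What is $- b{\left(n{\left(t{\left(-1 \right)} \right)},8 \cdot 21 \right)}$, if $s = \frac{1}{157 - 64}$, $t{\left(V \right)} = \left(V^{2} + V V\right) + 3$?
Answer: $\frac{4277}{93} \approx 45.989$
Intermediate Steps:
$t{\left(V \right)} = 3 + 2 V^{2}$ ($t{\left(V \right)} = \left(V^{2} + V^{2}\right) + 3 = 2 V^{2} + 3 = 3 + 2 V^{2}$)
$n{\left(P \right)} = P^{2}$
$s = \frac{1}{93} \approx 0.010753$
$b{\left(m,S \right)} = - \frac{4277}{93}$ ($b{\left(m,S \right)} = \frac{1}{93} - 46 = - \frac{4277}{93}$)
$- b{\left(n{\left(t{\left(-1 \right)} \right)},8 \cdot 21 \right)} = \left(-1\right) \left(- \frac{4277}{93}\right) = \frac{4277}{93}$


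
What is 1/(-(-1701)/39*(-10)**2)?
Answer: 13/56700 ≈ 0.00022928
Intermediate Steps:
1/(-(-1701)/39*(-10)**2) = 1/(-(-1701)/39*100) = 1/(-27*(-21/13)*100) = 1/((567/13)*100) = 1/(56700/13) = 13/56700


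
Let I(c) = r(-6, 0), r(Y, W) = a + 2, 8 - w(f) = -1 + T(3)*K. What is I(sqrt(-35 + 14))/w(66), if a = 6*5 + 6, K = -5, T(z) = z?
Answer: 19/12 ≈ 1.5833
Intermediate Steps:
a = 36 (a = 30 + 6 = 36)
w(f) = 24 (w(f) = 8 - (-1 + 3*(-5)) = 8 - (-1 - 15) = 8 - 1*(-16) = 8 + 16 = 24)
r(Y, W) = 38 (r(Y, W) = 36 + 2 = 38)
I(c) = 38
I(sqrt(-35 + 14))/w(66) = 38/24 = 38*(1/24) = 19/12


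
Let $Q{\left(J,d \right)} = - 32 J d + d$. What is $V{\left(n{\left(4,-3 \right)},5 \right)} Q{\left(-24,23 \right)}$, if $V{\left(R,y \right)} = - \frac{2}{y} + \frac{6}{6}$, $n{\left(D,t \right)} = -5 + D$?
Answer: $\frac{53061}{5} \approx 10612.0$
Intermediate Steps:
$Q{\left(J,d \right)} = d - 32 J d$ ($Q{\left(J,d \right)} = - 32 J d + d = d - 32 J d$)
$V{\left(R,y \right)} = 1 - \frac{2}{y}$ ($V{\left(R,y \right)} = - \frac{2}{y} + 6 \cdot \frac{1}{6} = - \frac{2}{y} + 1 = 1 - \frac{2}{y}$)
$V{\left(n{\left(4,-3 \right)},5 \right)} Q{\left(-24,23 \right)} = \frac{-2 + 5}{5} \cdot 23 \left(1 - -768\right) = \frac{1}{5} \cdot 3 \cdot 23 \left(1 + 768\right) = \frac{3 \cdot 23 \cdot 769}{5} = \frac{3}{5} \cdot 17687 = \frac{53061}{5}$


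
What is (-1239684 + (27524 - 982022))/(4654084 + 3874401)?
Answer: -2194182/8528485 ≈ -0.25728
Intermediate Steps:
(-1239684 + (27524 - 982022))/(4654084 + 3874401) = (-1239684 - 954498)/8528485 = -2194182*1/8528485 = -2194182/8528485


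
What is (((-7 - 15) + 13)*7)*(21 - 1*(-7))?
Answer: -1764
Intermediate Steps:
(((-7 - 15) + 13)*7)*(21 - 1*(-7)) = ((-22 + 13)*7)*(21 + 7) = -9*7*28 = -63*28 = -1764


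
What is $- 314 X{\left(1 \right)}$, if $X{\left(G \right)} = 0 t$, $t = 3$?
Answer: $0$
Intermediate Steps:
$X{\left(G \right)} = 0$ ($X{\left(G \right)} = 0 \cdot 3 = 0$)
$- 314 X{\left(1 \right)} = \left(-314\right) 0 = 0$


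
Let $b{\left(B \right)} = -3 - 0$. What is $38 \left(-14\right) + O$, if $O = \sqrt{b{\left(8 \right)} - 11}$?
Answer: $-532 + i \sqrt{14} \approx -532.0 + 3.7417 i$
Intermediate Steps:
$b{\left(B \right)} = -3$ ($b{\left(B \right)} = -3 + 0 = -3$)
$O = i \sqrt{14}$ ($O = \sqrt{-3 - 11} = \sqrt{-14} = i \sqrt{14} \approx 3.7417 i$)
$38 \left(-14\right) + O = 38 \left(-14\right) + i \sqrt{14} = -532 + i \sqrt{14}$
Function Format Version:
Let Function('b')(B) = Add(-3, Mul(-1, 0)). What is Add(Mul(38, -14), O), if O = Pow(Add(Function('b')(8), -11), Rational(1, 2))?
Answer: Add(-532, Mul(I, Pow(14, Rational(1, 2)))) ≈ Add(-532.00, Mul(3.7417, I))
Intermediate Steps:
Function('b')(B) = -3 (Function('b')(B) = Add(-3, 0) = -3)
O = Mul(I, Pow(14, Rational(1, 2))) (O = Pow(Add(-3, -11), Rational(1, 2)) = Pow(-14, Rational(1, 2)) = Mul(I, Pow(14, Rational(1, 2))) ≈ Mul(3.7417, I))
Add(Mul(38, -14), O) = Add(Mul(38, -14), Mul(I, Pow(14, Rational(1, 2)))) = Add(-532, Mul(I, Pow(14, Rational(1, 2))))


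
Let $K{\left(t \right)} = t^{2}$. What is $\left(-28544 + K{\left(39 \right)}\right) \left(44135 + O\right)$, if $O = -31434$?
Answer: $-343219123$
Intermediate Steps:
$\left(-28544 + K{\left(39 \right)}\right) \left(44135 + O\right) = \left(-28544 + 39^{2}\right) \left(44135 - 31434\right) = \left(-28544 + 1521\right) 12701 = \left(-27023\right) 12701 = -343219123$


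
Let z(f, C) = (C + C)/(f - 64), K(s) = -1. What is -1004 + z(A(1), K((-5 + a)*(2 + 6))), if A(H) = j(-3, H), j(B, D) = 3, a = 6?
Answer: -61242/61 ≈ -1004.0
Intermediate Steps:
A(H) = 3
z(f, C) = 2*C/(-64 + f) (z(f, C) = (2*C)/(-64 + f) = 2*C/(-64 + f))
-1004 + z(A(1), K((-5 + a)*(2 + 6))) = -1004 + 2*(-1)/(-64 + 3) = -1004 + 2*(-1)/(-61) = -1004 + 2*(-1)*(-1/61) = -1004 + 2/61 = -61242/61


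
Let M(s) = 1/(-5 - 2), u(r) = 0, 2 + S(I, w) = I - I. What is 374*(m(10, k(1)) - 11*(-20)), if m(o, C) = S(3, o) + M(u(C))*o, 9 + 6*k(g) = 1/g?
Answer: 566984/7 ≈ 80998.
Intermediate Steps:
S(I, w) = -2 (S(I, w) = -2 + (I - I) = -2 + 0 = -2)
M(s) = -⅐ (M(s) = 1/(-7) = -⅐)
k(g) = -3/2 + 1/(6*g)
m(o, C) = -2 - o/7
374*(m(10, k(1)) - 11*(-20)) = 374*((-2 - ⅐*10) - 11*(-20)) = 374*((-2 - 10/7) + 220) = 374*(-24/7 + 220) = 374*(1516/7) = 566984/7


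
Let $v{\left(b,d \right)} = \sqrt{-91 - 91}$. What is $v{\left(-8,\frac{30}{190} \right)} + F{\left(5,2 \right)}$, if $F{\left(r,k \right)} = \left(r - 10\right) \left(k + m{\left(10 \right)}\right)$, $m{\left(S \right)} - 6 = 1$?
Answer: $-45 + i \sqrt{182} \approx -45.0 + 13.491 i$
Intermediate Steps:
$m{\left(S \right)} = 7$ ($m{\left(S \right)} = 6 + 1 = 7$)
$F{\left(r,k \right)} = \left(-10 + r\right) \left(7 + k\right)$ ($F{\left(r,k \right)} = \left(r - 10\right) \left(k + 7\right) = \left(-10 + r\right) \left(7 + k\right)$)
$v{\left(b,d \right)} = i \sqrt{182}$ ($v{\left(b,d \right)} = \sqrt{-182} = i \sqrt{182}$)
$v{\left(-8,\frac{30}{190} \right)} + F{\left(5,2 \right)} = i \sqrt{182} + \left(-70 - 20 + 7 \cdot 5 + 2 \cdot 5\right) = i \sqrt{182} + \left(-70 - 20 + 35 + 10\right) = i \sqrt{182} - 45 = -45 + i \sqrt{182}$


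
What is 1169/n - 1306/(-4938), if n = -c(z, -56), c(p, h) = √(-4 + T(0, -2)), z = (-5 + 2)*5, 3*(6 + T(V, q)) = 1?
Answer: 653/2469 + 1169*I*√87/29 ≈ 0.26448 + 375.99*I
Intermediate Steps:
T(V, q) = -17/3 (T(V, q) = -6 + (⅓)*1 = -6 + ⅓ = -17/3)
z = -15 (z = -3*5 = -15)
c(p, h) = I*√87/3 (c(p, h) = √(-4 - 17/3) = √(-29/3) = I*√87/3)
n = -I*√87/3 ≈ -3.1091*I
1169/n - 1306/(-4938) = 1169/((-I*√87/3)) - 1306/(-4938) = 1169*(I*√87/29) - 1306*(-1/4938) = 1169*I*√87/29 + 653/2469 = 653/2469 + 1169*I*√87/29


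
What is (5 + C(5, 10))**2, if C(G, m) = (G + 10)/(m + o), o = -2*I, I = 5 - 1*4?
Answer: 3025/64 ≈ 47.266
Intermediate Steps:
I = 1 (I = 5 - 4 = 1)
o = -2 (o = -2*1 = -2)
C(G, m) = (10 + G)/(-2 + m) (C(G, m) = (G + 10)/(m - 2) = (10 + G)/(-2 + m))
(5 + C(5, 10))**2 = (5 + (10 + 5)/(-2 + 10))**2 = (5 + 15/8)**2 = (55/8)**2 = 3025/64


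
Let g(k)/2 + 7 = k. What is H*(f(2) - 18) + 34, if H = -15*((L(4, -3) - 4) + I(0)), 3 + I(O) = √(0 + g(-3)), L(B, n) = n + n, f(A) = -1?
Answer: -3671 + 570*I*√5 ≈ -3671.0 + 1274.6*I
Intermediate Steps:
L(B, n) = 2*n
g(k) = -14 + 2*k
I(O) = -3 + 2*I*√5 (I(O) = -3 + √(0 + (-14 + 2*(-3))) = -3 + √(0 + (-14 - 6)) = -3 + √(0 - 20) = -3 + √(-20) = -3 + 2*I*√5)
H = 195 - 30*I*√5 (H = -15*((2*(-3) - 4) + (-3 + 2*I*√5)) = -15*((-6 - 4) + (-3 + 2*I*√5)) = -15*(-10 + (-3 + 2*I*√5)) = -15*(-13 + 2*I*√5) = 195 - 30*I*√5 ≈ 195.0 - 67.082*I)
H*(f(2) - 18) + 34 = (195 - 30*I*√5)*(-1 - 18) + 34 = (195 - 30*I*√5)*(-19) + 34 = (-3705 + 570*I*√5) + 34 = -3671 + 570*I*√5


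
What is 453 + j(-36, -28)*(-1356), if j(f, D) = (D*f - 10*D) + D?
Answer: -1708107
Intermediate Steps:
j(f, D) = -9*D + D*f (j(f, D) = (-10*D + D*f) + D = -9*D + D*f)
453 + j(-36, -28)*(-1356) = 453 - 28*(-9 - 36)*(-1356) = 453 - 28*(-45)*(-1356) = 453 + 1260*(-1356) = 453 - 1708560 = -1708107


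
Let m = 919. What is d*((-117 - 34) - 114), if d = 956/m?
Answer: -253340/919 ≈ -275.67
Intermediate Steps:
d = 956/919 ≈ 1.0403
d*((-117 - 34) - 114) = 956*((-117 - 34) - 114)/919 = 956*(-151 - 114)/919 = (956/919)*(-265) = -253340/919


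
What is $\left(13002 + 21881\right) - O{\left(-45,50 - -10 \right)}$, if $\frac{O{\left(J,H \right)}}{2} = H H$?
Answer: $27683$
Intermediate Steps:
$O{\left(J,H \right)} = 2 H^{2}$ ($O{\left(J,H \right)} = 2 H H = 2 H^{2}$)
$\left(13002 + 21881\right) - O{\left(-45,50 - -10 \right)} = \left(13002 + 21881\right) - 2 \left(50 - -10\right)^{2} = 34883 - 2 \left(50 + 10\right)^{2} = 34883 - 2 \cdot 60^{2} = 34883 - 2 \cdot 3600 = 34883 - 7200 = 27683$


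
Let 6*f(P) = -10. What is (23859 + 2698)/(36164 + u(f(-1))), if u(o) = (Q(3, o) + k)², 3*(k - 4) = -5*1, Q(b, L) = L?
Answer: 239013/325480 ≈ 0.73434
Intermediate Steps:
k = 7/3 (k = 4 + (-5*1)/3 = 4 + (⅓)*(-5) = 4 - 5/3 = 7/3 ≈ 2.3333)
f(P) = -5/3 (f(P) = (⅙)*(-10) = -5/3)
u(o) = (7/3 + o)² (u(o) = (o + 7/3)² = (7/3 + o)²)
(23859 + 2698)/(36164 + u(f(-1))) = (23859 + 2698)/(36164 + (7 + 3*(-5/3))²/9) = 26557/(36164 + (7 - 5)²/9) = 26557/(36164 + (⅑)*2²) = 26557/(36164 + (⅑)*4) = 26557/(36164 + 4/9) = 26557/(325480/9) = 26557*(9/325480) = 239013/325480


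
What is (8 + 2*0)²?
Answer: 64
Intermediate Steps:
(8 + 2*0)² = (8 + 0)² = 8² = 64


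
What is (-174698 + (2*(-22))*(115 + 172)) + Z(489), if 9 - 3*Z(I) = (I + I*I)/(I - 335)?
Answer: -2066258/11 ≈ -1.8784e+5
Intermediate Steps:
Z(I) = 3 - (I + I²)/(3*(-335 + I)) (Z(I) = 3 - (I + I*I)/(3*(I - 335)) = 3 - (I + I²)/(3*(-335 + I)))
(-174698 + (2*(-22))*(115 + 172)) + Z(489) = (-174698 + (2*(-22))*(115 + 172)) + (-3015 - 1*489² + 8*489)/(3*(-335 + 489)) = (-174698 - 44*287) + (⅓)*(-3015 - 1*239121 + 3912)/154 = (-174698 - 12628) + (⅓)*(1/154)*(-3015 - 239121 + 3912) = -187326 + (⅓)*(1/154)*(-238224) = -187326 - 5672/11 = -2066258/11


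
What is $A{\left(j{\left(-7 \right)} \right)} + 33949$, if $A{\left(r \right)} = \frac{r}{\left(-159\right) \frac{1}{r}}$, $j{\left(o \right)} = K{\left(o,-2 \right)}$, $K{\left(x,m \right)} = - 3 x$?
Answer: $\frac{1799150}{53} \approx 33946.0$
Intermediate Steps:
$j{\left(o \right)} = - 3 o$
$A{\left(r \right)} = - \frac{r^{2}}{159}$ ($A{\left(r \right)} = r \left(- \frac{r}{159}\right) = - \frac{r^{2}}{159}$)
$A{\left(j{\left(-7 \right)} \right)} + 33949 = - \frac{\left(\left(-3\right) \left(-7\right)\right)^{2}}{159} + 33949 = - \frac{21^{2}}{159} + 33949 = \left(- \frac{1}{159}\right) 441 + 33949 = - \frac{147}{53} + 33949 = \frac{1799150}{53}$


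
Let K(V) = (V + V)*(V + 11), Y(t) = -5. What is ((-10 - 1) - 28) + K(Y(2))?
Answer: -99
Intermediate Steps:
K(V) = 2*V*(11 + V) (K(V) = (2*V)*(11 + V) = 2*V*(11 + V))
((-10 - 1) - 28) + K(Y(2)) = ((-10 - 1) - 28) + 2*(-5)*(11 - 5) = (-11 - 28) + 2*(-5)*6 = -39 - 60 = -99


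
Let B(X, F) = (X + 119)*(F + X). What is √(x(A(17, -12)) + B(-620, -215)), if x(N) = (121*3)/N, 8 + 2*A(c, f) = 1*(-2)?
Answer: 12*√72615/5 ≈ 646.73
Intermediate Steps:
B(X, F) = (119 + X)*(F + X)
A(c, f) = -5 (A(c, f) = -4 + (1*(-2))/2 = -4 + (½)*(-2) = -4 - 1 = -5)
x(N) = 363/N
√(x(A(17, -12)) + B(-620, -215)) = √(363/(-5) + ((-620)² + 119*(-215) + 119*(-620) - 215*(-620))) = √(363*(-⅕) + (384400 - 25585 - 73780 + 133300)) = √(-363/5 + 418335) = √(2091312/5) = 12*√72615/5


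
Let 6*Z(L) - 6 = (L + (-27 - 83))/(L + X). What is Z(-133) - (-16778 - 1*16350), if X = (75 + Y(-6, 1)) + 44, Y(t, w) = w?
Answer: 861435/26 ≈ 33132.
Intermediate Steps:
X = 120 (X = (75 + 1) + 44 = 76 + 44 = 120)
Z(L) = 1 + (-110 + L)/(6*(120 + L)) (Z(L) = 1 + ((L + (-27 - 83))/(L + 120))/6 = 1 + ((L - 110)/(120 + L))/6 = 1 + ((-110 + L)/(120 + L))/6 = 1 + (-110 + L)/(6*(120 + L)))
Z(-133) - (-16778 - 1*16350) = (610 + 7*(-133))/(6*(120 - 133)) - (-16778 - 1*16350) = (⅙)*(610 - 931)/(-13) - (-16778 - 16350) = (⅙)*(-1/13)*(-321) - 1*(-33128) = 107/26 + 33128 = 861435/26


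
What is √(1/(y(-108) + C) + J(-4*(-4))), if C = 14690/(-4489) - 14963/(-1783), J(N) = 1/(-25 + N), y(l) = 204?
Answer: I*√297881628896631130/1673769585 ≈ 0.32608*I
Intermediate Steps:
C = 40976637/8003887 (C = 14690*(-1/4489) - 14963*(-1/1783) = -14690/4489 + 14963/1783 = 40976637/8003887 ≈ 5.1196)
√(1/(y(-108) + C) + J(-4*(-4))) = √(1/(204 + 40976637/8003887) + 1/(-25 - 4*(-4))) = √(1/(1673769585/8003887) + 1/(-25 + 16)) = √(8003887/1673769585 + 1/(-9)) = √(8003887/1673769585 - ⅑) = √(-533911534/5021308755) = I*√297881628896631130/1673769585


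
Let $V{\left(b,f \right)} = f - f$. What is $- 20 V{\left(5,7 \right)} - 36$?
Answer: $-36$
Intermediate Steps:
$V{\left(b,f \right)} = 0$
$- 20 V{\left(5,7 \right)} - 36 = \left(-20\right) 0 - 36 = 0 - 36 = -36$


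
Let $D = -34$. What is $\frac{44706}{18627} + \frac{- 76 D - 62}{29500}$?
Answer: $\frac{227634049}{91582750} \approx 2.4856$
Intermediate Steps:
$\frac{44706}{18627} + \frac{- 76 D - 62}{29500} = \frac{44706}{18627} + \frac{\left(-76\right) \left(-34\right) - 62}{29500} = 44706 \cdot \frac{1}{18627} + \left(2584 - 62\right) \frac{1}{29500} = \frac{14902}{6209} + 2522 \cdot \frac{1}{29500} = \frac{14902}{6209} + \frac{1261}{14750} = \frac{227634049}{91582750}$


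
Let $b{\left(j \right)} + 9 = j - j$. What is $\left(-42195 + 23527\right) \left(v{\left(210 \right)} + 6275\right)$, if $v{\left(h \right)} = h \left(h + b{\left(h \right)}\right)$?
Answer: $-905117980$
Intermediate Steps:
$b{\left(j \right)} = -9$ ($b{\left(j \right)} = -9 + \left(j - j\right) = -9 + 0 = -9$)
$v{\left(h \right)} = h \left(-9 + h\right)$ ($v{\left(h \right)} = h \left(h - 9\right) = h \left(-9 + h\right)$)
$\left(-42195 + 23527\right) \left(v{\left(210 \right)} + 6275\right) = \left(-42195 + 23527\right) \left(210 \left(-9 + 210\right) + 6275\right) = - 18668 \left(210 \cdot 201 + 6275\right) = - 18668 \left(42210 + 6275\right) = \left(-18668\right) 48485 = -905117980$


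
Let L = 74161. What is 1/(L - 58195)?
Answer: 1/15966 ≈ 6.2633e-5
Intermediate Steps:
1/(L - 58195) = 1/(74161 - 58195) = 1/15966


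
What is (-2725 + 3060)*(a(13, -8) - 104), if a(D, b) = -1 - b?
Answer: -32495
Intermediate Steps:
(-2725 + 3060)*(a(13, -8) - 104) = (-2725 + 3060)*((-1 - 1*(-8)) - 104) = 335*((-1 + 8) - 104) = 335*(7 - 104) = 335*(-97) = -32495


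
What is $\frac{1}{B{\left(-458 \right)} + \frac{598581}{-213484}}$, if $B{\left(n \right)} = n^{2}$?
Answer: $\frac{213484}{44780659195} \approx 4.7673 \cdot 10^{-6}$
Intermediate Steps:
$\frac{1}{B{\left(-458 \right)} + \frac{598581}{-213484}} = \frac{1}{\left(-458\right)^{2} + \frac{598581}{-213484}} = \frac{1}{209764 + 598581 \left(- \frac{1}{213484}\right)} = \frac{1}{209764 - \frac{598581}{213484}} = \frac{1}{\frac{44780659195}{213484}} = \frac{213484}{44780659195}$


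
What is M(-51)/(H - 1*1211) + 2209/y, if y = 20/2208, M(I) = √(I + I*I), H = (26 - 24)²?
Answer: 1219368/5 - 5*√102/1207 ≈ 2.4387e+5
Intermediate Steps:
H = 4 (H = 2² = 4)
M(I) = √(I + I²)
y = 5/552 (y = 20*(1/2208) = 5/552 ≈ 0.0090580)
M(-51)/(H - 1*1211) + 2209/y = √(-51*(1 - 51))/(4 - 1*1211) + 2209/(5/552) = √(-51*(-50))/(4 - 1211) + 2209*(552/5) = √2550/(-1207) + 1219368/5 = (5*√102)*(-1/1207) + 1219368/5 = -5*√102/1207 + 1219368/5 = 1219368/5 - 5*√102/1207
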